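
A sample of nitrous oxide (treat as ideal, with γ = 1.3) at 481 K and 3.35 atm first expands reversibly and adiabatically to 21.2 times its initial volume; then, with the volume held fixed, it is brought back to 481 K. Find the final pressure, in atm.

Adiabatic step (PV^γ = const): P₂ = 3.35×(1/21.2)^(1.3) = 0.06321 atm; T₂ = 481×(1/21.2)^(0.3) = 192.4 K.
Isochoric: P₃ = P₂(T₃/T₂) = 0.06321 × (481/192.4) = 0.158 atm.

P₃ ≈ 0.158 atm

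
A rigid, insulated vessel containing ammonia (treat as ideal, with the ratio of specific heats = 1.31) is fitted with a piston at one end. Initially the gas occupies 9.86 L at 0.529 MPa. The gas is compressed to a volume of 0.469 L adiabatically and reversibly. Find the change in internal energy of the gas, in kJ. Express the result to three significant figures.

ΔU ≈ 26.4 kJ

P₂ = P₁(V₁/V₂)^γ = 0.529×(9.86/0.469)^(1.31) = 28.59 MPa.
For a reversible adiabat, W_by_gas = (P₁V₁ − P₂V₂)/(γ−1).
W_by = (529000×0.00986 − 2.859×10^7×0.000469) / (0.31) = -26430 J.
Q = 0 ⇒ ΔU = −W_by = 26430 J.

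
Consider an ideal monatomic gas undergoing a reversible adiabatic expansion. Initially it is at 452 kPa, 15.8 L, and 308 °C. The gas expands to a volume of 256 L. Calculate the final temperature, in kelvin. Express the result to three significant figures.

For a reversible adiabat TV^(γ−1) is constant, so T₂ = T₁ (V₁/V₂)^(γ−1).
γ = 5/3 for a monatomic ideal gas.
T₁ = 308 °C = 581.1 K.
T₂ = 581.1 × (15.8/256)^(2/3) = 90.76 K.

T₂ ≈ 90.8 K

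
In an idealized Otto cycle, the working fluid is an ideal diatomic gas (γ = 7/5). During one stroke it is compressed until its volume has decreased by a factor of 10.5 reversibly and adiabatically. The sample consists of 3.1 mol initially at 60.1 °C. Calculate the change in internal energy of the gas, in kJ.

Adiabatic: T₁V₁^(γ−1) = T₂V₂^(γ−1) ⇒ T₂ = T₁ (V₁/V₂)^(γ−1).
T₁ = 60.1 °C = 333.2 K.
T₂ = 333.2 × 10.5^(2/5) = 853.6 K.
Q = 0, so ΔU = W_on_gas = nCᵥΔT with Cᵥ = R/(γ−1) = 20.79 J/(mol·K).
ΔU = 3.1 × 20.79 × (853.6 − 333.2) = 33530 J.

ΔU ≈ 33.5 kJ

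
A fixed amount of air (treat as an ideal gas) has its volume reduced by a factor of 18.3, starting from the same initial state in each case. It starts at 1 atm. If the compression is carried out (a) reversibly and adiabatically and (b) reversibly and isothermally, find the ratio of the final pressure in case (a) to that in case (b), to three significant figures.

P_adiabatic / P_isothermal ≈ 3.20

For a diatomic ideal gas γ = 7/5.
Isothermal: P_b = P₁(V₁/V₂) = 1×18.3.
Adiabatic: P_a = P₁(V₁/V₂)^γ = 1×18.3^(7/5).
P_a/P_b = (V₁/V₂)^(γ−1) = 18.3^(2/5) = 3.199.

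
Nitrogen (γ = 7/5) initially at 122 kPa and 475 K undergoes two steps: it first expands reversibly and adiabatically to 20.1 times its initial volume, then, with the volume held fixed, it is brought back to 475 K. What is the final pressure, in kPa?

Adiabatic step (PV^γ = const): P₂ = 122×(1/20.1)^(7/5) = 1.828 kPa; T₂ = 475×(1/20.1)^(2/5) = 143 K.
Isochoric: P₃ = P₂(T₃/T₂) = 1.828 × (475/143) = 6.07 kPa.

P₃ ≈ 6.07 kPa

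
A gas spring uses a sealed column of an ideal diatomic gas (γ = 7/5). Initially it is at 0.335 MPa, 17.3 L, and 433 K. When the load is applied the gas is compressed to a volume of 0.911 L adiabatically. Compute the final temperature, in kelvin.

T₂ ≈ 1410 K

For a reversible adiabat TV^(γ−1) is constant, so T₂ = T₁ (V₁/V₂)^(γ−1).
T₂ = 433 × (17.3/0.911)^(2/5) = 1406 K.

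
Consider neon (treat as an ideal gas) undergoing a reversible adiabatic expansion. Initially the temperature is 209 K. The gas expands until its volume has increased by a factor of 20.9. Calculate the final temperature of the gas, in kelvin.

Adiabatic: T₁V₁^(γ−1) = T₂V₂^(γ−1) ⇒ T₂ = T₁ (V₁/V₂)^(γ−1).
For a monatomic ideal gas γ = 5/3, so γ−1 = 2/3.
T₂ = 209 × (1/20.9)^(2/3) = 27.55 K.

T₂ ≈ 27.5 K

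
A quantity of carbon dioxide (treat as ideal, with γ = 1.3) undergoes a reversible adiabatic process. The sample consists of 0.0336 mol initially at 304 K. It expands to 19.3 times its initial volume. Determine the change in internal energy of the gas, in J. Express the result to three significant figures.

Adiabatic: T₁V₁^(γ−1) = T₂V₂^(γ−1) ⇒ T₂ = T₁ (V₁/V₂)^(γ−1).
T₂ = 304 × (1/19.3)^(0.3) = 125.1 K.
Q = 0, so ΔU = W_on_gas = nCᵥΔT with Cᵥ = R/(γ−1) = 27.71 J/(mol·K).
ΔU = 0.0336 × 27.71 × (125.1 − 304) = -166.6 J.

ΔU ≈ -167 J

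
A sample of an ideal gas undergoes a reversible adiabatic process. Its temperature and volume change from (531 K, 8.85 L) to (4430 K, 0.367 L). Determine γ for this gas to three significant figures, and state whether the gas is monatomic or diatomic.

γ ≈ 1.67; monatomic

TV^(γ−1) = const ⇒ γ − 1 = ln(T₂/T₁) / ln(V₁/V₂).
γ = 1 + ln(4430/531) / ln(8.85/0.367) = 1.667.
γ ≈ 1.67 is close to 5/3, so the gas is monatomic.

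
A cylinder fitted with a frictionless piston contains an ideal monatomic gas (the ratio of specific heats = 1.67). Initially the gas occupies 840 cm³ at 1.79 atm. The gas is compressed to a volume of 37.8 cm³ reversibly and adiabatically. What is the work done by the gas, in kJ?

P₂ = P₁(V₁/V₂)^γ = 1.79×(840/37.8)^(1.67) = 317.7 atm.
For a reversible adiabat, W_by_gas = (P₁V₁ − P₂V₂)/(γ−1).
W_by = (181400×0.00084 − 3.219×10^7×3.78×10^-5) / (0.67) = -1589 J.

W ≈ -1.59 kJ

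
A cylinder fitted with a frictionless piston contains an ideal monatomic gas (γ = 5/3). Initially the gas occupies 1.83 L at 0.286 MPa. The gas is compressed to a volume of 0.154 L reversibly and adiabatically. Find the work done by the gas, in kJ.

W ≈ -3.30 kJ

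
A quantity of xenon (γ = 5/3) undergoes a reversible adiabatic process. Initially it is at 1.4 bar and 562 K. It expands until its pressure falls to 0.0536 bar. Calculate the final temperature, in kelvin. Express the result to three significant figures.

Along an adiabat T P^((1−γ)/γ) is constant, so T₂ = T₁ (P₂/P₁)^((γ−1)/γ).
T₂ = 562 × (0.0536/1.4)^(2/5) = 152.4 K.

T₂ ≈ 152 K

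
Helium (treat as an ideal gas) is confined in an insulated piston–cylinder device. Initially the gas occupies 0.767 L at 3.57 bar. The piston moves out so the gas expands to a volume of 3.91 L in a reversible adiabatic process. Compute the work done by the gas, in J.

W ≈ 272 J

γ = 5/3 for a monatomic ideal gas.
P₂ = P₁(V₁/V₂)^γ = 3.57×(0.767/3.91)^(5/3) = 0.2364 bar.
For a reversible adiabat, W_by_gas = (P₁V₁ − P₂V₂)/(γ−1).
W_by = (357000×0.000767 − 23640×0.00391) / (2/3) = 272.1 J.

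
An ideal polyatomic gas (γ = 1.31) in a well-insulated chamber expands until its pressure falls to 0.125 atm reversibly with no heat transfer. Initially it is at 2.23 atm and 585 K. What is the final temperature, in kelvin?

T₂ ≈ 296 K

Along an adiabat T P^((1−γ)/γ) is constant, so T₂ = T₁ (P₂/P₁)^((γ−1)/γ).
T₂ = 585 × (0.125/2.23)^(0.237) = 295.8 K.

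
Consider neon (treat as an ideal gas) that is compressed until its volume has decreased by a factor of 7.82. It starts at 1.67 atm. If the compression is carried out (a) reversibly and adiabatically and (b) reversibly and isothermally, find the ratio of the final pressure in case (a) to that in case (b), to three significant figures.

For a monatomic ideal gas γ = 5/3.
Isothermal: P_b = P₁(V₁/V₂) = 1.67×7.82.
Adiabatic: P_a = P₁(V₁/V₂)^γ = 1.67×7.82^(5/3).
P_a/P_b = (V₁/V₂)^(γ−1) = 7.82^(2/3) = 3.94.

P_adiabatic / P_isothermal ≈ 3.94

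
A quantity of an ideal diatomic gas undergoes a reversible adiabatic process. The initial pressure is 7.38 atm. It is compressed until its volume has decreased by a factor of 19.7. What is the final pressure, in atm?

Since PV^γ is constant along a reversible adiabat, P₂ = P₁ (V₁/V₂)^γ.
For a diatomic ideal gas γ = 7/5.
P₂ = 7.38 × 19.7^(7/5) = 479 atm.

P₂ ≈ 479 atm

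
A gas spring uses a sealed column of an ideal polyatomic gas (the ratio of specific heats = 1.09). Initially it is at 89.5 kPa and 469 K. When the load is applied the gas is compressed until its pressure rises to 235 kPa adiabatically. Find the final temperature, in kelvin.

Adiabatic: T₂/T₁ = (P₂/P₁)^((γ−1)/γ).
T₂ = 469 × (235/89.5)^(0.0826) = 507.9 K.

T₂ ≈ 508 K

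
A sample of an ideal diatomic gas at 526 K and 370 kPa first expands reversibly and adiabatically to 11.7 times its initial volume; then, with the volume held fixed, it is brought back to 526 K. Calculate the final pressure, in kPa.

For a diatomic ideal gas γ = 7/5.
Adiabatic step (PV^γ = const): P₂ = 370×(1/11.7)^(7/5) = 11.82 kPa; T₂ = 526×(1/11.7)^(2/5) = 196.7 K.
Isochoric: P₃ = P₂(T₃/T₂) = 11.82 × (526/196.7) = 31.62 kPa.

P₃ ≈ 31.6 kPa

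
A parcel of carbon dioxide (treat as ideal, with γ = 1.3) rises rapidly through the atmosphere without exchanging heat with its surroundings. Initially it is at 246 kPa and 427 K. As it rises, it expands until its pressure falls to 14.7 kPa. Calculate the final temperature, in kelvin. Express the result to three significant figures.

Adiabatic: T₂/T₁ = (P₂/P₁)^((γ−1)/γ).
T₂ = 427 × (14.7/246)^(0.231) = 222.9 K.

T₂ ≈ 223 K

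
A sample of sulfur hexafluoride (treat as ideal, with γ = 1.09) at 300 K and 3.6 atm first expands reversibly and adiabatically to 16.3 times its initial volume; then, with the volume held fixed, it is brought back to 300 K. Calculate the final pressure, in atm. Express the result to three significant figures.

P₃ ≈ 0.221 atm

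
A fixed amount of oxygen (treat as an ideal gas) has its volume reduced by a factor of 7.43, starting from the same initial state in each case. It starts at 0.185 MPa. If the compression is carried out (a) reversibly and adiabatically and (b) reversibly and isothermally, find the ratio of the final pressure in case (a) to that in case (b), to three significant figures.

For a diatomic ideal gas γ = 7/5.
Isothermal: P_b = P₁(V₁/V₂) = 0.185×7.43.
Adiabatic: P_a = P₁(V₁/V₂)^γ = 0.185×7.43^(7/5).
P_a/P_b = (V₁/V₂)^(γ−1) = 7.43^(2/5) = 2.23.

P_adiabatic / P_isothermal ≈ 2.23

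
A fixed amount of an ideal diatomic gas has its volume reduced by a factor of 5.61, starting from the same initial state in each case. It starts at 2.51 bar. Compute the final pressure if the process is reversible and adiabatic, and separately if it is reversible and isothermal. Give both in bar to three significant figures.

For a diatomic ideal gas γ = 7/5.
Isothermal: P₂ = P₁(V₁/V₂) = 2.51×5.61 = 14.08 bar.
Adiabatic: P₂ = P₁(V₁/V₂)^γ = 2.51×5.61^(7/5) = 28.07 bar.

adiabatic: 28.1 bar; isothermal: 14.1 bar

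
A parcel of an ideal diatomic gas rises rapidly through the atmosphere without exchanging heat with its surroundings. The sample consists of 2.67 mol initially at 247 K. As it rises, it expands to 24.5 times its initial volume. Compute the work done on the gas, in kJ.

W ≈ -9.89 kJ

For a reversible adiabat TV^(γ−1) is constant, so T₂ = T₁ (V₁/V₂)^(γ−1).
γ = 7/5 for a diatomic ideal gas, so γ−1 = 2/5.
T₂ = 247 × (1/24.5)^(2/5) = 68.71 K.
Q = 0, so ΔU = W_on_gas = nCᵥΔT with Cᵥ = R/(γ−1) = 20.79 J/(mol·K).
ΔU = 2.67 × 20.79 × (68.71 − 247) = -9894 J.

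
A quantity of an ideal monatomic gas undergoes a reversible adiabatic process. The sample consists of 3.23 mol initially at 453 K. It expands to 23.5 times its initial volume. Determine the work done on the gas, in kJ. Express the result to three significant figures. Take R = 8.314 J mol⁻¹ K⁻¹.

W ≈ -16.0 kJ

For a reversible adiabat TV^(γ−1) is constant, so T₂ = T₁ (V₁/V₂)^(γ−1).
γ = 5/3 for a monatomic ideal gas, so γ−1 = 2/3.
T₂ = 453 × (1/23.5)^(2/3) = 55.21 K.
Q = 0, so ΔU = W_on_gas = nCᵥΔT with Cᵥ = R/(γ−1) = 12.47 J/(mol·K).
ΔU = 3.23 × 12.47 × (55.21 − 453) = -16020 J.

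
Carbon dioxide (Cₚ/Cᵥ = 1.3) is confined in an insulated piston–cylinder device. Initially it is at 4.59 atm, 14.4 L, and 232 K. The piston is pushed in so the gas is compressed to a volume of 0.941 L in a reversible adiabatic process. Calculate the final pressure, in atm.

P₂ ≈ 159 atm

Since PV^γ is constant along a reversible adiabat, P₂ = P₁ (V₁/V₂)^γ.
P₂ = 4.59 × (14.4/0.941)^(1.3) = 159.2 atm.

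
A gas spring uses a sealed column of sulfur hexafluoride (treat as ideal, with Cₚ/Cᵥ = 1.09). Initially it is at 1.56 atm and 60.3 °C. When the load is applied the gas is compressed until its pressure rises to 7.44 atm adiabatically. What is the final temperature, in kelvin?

T₂ ≈ 379 K

Adiabatic: T₂/T₁ = (P₂/P₁)^((γ−1)/γ).
T₁ = 60.3 °C = 333.4 K.
T₂ = 333.4 × (7.44/1.56)^(0.0826) = 379.4 K.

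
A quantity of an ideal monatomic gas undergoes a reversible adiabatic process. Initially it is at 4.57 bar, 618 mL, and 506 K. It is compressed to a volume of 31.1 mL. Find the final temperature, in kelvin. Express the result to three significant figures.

T₂ ≈ 3710 K

For a reversible adiabat TV^(γ−1) is constant, so T₂ = T₁ (V₁/V₂)^(γ−1).
γ = 5/3 for a monatomic ideal gas.
T₂ = 506 × (618/31.1)^(2/3) = 3712 K.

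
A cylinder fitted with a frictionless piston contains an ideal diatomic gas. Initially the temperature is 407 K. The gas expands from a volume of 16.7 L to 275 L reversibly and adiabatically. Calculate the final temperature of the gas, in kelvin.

Adiabatic: T₁V₁^(γ−1) = T₂V₂^(γ−1) ⇒ T₂ = T₁ (V₁/V₂)^(γ−1).
For a diatomic ideal gas γ = 7/5, so γ−1 = 2/5.
T₂ = 407 × (16.7/275)^(2/5) = 132.7 K.

T₂ ≈ 133 K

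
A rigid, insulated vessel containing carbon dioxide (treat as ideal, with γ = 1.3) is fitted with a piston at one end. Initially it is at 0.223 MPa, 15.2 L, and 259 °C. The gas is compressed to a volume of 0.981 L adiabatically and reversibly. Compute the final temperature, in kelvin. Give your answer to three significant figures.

For a reversible adiabat TV^(γ−1) is constant, so T₂ = T₁ (V₁/V₂)^(γ−1).
T₁ = 259 °C = 532.1 K.
T₂ = 532.1 × (15.2/0.981)^(0.3) = 1211 K.

T₂ ≈ 1210 K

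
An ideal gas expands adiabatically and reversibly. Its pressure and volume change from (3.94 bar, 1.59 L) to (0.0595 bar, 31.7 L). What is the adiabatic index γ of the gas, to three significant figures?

γ ≈ 1.40

PV^γ = const ⇒ γ = ln(P₂/P₁) / ln(V₁/V₂).
γ = ln(0.0595/3.94) / ln(1.59/31.7) = 1.401.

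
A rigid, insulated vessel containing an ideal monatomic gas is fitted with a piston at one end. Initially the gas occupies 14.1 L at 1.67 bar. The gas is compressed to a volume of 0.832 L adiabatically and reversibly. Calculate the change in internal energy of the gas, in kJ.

ΔU ≈ 19.8 kJ

γ = 5/3 for a monatomic ideal gas.
P₂ = P₁(V₁/V₂)^γ = 1.67×(14.1/0.832)^(5/3) = 186.7 bar.
For a reversible adiabat, W_by_gas = (P₁V₁ − P₂V₂)/(γ−1).
W_by = (167000×0.0141 − 1.867×10^7×0.000832) / (2/3) = -19770 J.
Q = 0 ⇒ ΔU = −W_by = 19770 J.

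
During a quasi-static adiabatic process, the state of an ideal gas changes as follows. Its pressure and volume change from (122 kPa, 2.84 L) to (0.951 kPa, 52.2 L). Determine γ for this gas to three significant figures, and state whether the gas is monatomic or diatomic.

γ ≈ 1.67; monatomic

PV^γ = const ⇒ γ = ln(P₂/P₁) / ln(V₁/V₂).
γ = ln(0.951/122) / ln(2.84/52.2) = 1.667.
γ ≈ 1.67 is close to 5/3, so the gas is monatomic.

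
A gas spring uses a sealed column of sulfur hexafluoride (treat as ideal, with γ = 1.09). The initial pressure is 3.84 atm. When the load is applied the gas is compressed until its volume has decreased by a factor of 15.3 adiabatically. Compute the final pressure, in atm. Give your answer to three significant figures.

P₂ ≈ 75.1 atm

Adiabatic: P₁V₁^γ = P₂V₂^γ ⇒ P₂ = P₁ (V₁/V₂)^γ.
P₂ = 3.84 × 15.3^(1.09) = 75.1 atm.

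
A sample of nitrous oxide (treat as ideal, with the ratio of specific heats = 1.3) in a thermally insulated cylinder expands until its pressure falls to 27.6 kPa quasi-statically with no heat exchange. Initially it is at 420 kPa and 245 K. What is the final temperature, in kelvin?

Along an adiabat T P^((1−γ)/γ) is constant, so T₂ = T₁ (P₂/P₁)^((γ−1)/γ).
T₂ = 245 × (27.6/420)^(0.231) = 130.7 K.

T₂ ≈ 131 K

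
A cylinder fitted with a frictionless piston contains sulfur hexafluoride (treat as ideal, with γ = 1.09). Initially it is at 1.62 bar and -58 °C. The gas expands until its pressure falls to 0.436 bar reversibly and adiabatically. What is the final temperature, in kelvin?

T₂ ≈ 193 K

Adiabatic: T₂/T₁ = (P₂/P₁)^((γ−1)/γ).
T₁ = -58 °C = 215.1 K.
T₂ = 215.1 × (0.436/1.62)^(0.0826) = 193.1 K.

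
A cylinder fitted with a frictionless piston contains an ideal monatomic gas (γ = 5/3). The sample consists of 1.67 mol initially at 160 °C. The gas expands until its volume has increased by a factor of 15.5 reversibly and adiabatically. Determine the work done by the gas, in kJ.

Adiabatic: T₁V₁^(γ−1) = T₂V₂^(γ−1) ⇒ T₂ = T₁ (V₁/V₂)^(γ−1).
T₁ = 160 °C = 433.1 K.
T₂ = 433.1 × (1/15.5)^(2/3) = 69.68 K.
Q = 0, so ΔU = W_on_gas = nCᵥΔT with Cᵥ = R/(γ−1) = 12.47 J/(mol·K).
ΔU = 1.67 × 12.47 × (69.68 − 433.1) = -7570 J.
Work done by the gas = −ΔU = 7570 J.

W ≈ 7.57 kJ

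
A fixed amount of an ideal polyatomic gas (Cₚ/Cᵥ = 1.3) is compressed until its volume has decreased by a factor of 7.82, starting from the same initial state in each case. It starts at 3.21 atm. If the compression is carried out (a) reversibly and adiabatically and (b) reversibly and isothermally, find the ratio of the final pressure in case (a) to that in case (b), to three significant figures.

Isothermal: P_b = P₁(V₁/V₂) = 3.21×7.82.
Adiabatic: P_a = P₁(V₁/V₂)^γ = 3.21×7.82^(1.3).
P_a/P_b = (V₁/V₂)^(γ−1) = 7.82^(0.3) = 1.853.

P_adiabatic / P_isothermal ≈ 1.85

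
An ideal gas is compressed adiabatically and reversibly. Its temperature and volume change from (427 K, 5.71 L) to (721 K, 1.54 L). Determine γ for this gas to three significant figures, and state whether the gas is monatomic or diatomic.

γ ≈ 1.40; diatomic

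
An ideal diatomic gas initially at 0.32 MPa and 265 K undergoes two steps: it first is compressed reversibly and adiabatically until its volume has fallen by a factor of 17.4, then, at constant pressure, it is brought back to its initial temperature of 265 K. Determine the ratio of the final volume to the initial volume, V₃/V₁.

V₃/V₁ ≈ 0.0183

For a diatomic ideal gas γ = 7/5.
Adiabatic step: V₂/V₁ = 0.05747; T₂ = T₁·17.4^(2/5) = 830.7 K.
Isobaric step: V₃/V₂ = T₃/T₂ = 265/830.7.
V₃/V₁ = (V₂/V₁)(V₃/V₂) = 0.05747 × (265/830.7) = 0.01833.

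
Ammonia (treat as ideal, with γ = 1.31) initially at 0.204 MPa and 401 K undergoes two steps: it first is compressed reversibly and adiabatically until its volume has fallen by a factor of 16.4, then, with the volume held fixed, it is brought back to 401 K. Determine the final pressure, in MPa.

P₃ ≈ 3.35 MPa

Adiabatic step (PV^γ = const): P₂ = 0.204×16.4^(1.31) = 7.963 MPa; T₂ = 401×16.4^(0.31) = 954.4 K.
Isochoric: P₃ = P₂(T₃/T₂) = 7.963 × (401/954.4) = 3.346 MPa.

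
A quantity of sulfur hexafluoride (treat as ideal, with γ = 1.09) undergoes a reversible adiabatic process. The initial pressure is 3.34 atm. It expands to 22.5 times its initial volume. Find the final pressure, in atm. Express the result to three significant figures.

P₂ ≈ 0.112 atm

Adiabatic: P₁V₁^γ = P₂V₂^γ ⇒ P₂ = P₁ (V₁/V₂)^γ.
P₂ = 3.34 × (1/22.5)^(1.09) = 0.1122 atm.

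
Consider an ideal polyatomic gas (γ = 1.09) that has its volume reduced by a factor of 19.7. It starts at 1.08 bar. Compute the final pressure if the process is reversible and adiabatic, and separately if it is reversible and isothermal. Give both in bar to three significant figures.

Isothermal: P₂ = P₁(V₁/V₂) = 1.08×19.7 = 21.28 bar.
Adiabatic: P₂ = P₁(V₁/V₂)^γ = 1.08×19.7^(1.09) = 27.82 bar.

adiabatic: 27.8 bar; isothermal: 21.3 bar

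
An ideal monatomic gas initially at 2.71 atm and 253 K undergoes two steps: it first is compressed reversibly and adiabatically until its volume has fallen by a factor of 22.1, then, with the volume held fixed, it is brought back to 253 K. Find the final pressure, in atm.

For a monatomic ideal gas γ = 5/3.
Adiabatic step (PV^γ = const): P₂ = 2.71×22.1^(5/3) = 471.7 atm; T₂ = 253×22.1^(2/3) = 1992 K.
Isochoric: P₃ = P₂(T₃/T₂) = 471.7 × (253/1992) = 59.89 atm.

P₃ ≈ 59.9 atm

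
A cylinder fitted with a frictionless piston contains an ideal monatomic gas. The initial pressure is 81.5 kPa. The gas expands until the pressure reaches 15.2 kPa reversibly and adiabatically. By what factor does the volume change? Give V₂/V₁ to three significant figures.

V₂/V₁ ≈ 2.74

From PV^γ = const, V₂/V₁ = (P₁/P₂)^(1/γ).
For a monatomic ideal gas γ = 5/3.
V₂/V₁ = (81.5/15.2)^(3/5) = 2.739.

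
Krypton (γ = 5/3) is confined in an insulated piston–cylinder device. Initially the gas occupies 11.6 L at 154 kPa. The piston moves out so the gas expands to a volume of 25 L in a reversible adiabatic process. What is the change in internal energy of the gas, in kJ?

ΔU ≈ -1.07 kJ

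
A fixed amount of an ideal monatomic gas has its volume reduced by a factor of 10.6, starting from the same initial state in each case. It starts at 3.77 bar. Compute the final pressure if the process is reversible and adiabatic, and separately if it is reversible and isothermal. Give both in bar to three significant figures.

For a monatomic ideal gas γ = 5/3.
Isothermal: P₂ = P₁(V₁/V₂) = 3.77×10.6 = 39.96 bar.
Adiabatic: P₂ = P₁(V₁/V₂)^γ = 3.77×10.6^(5/3) = 192.8 bar.

adiabatic: 193 bar; isothermal: 40.0 bar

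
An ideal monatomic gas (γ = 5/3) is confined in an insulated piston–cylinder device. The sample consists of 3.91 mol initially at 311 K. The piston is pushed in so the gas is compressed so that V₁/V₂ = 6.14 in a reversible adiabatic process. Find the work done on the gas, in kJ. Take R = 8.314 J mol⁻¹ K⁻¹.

Adiabatic: T₁V₁^(γ−1) = T₂V₂^(γ−1) ⇒ T₂ = T₁ (V₁/V₂)^(γ−1).
T₂ = 311 × 6.14^(2/3) = 1043 K.
Q = 0, so ΔU = W_on_gas = nCᵥΔT with Cᵥ = R/(γ−1) = 12.47 J/(mol·K).
ΔU = 3.91 × 12.47 × (1043 − 311) = 35680 J.

W ≈ 35.7 kJ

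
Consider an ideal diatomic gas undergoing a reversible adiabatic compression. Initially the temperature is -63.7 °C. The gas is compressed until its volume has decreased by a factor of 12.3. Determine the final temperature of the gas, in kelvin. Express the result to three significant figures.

T₂ ≈ 572 K

For a reversible adiabat TV^(γ−1) is constant, so T₂ = T₁ (V₁/V₂)^(γ−1).
For a diatomic ideal gas γ = 7/5, so γ−1 = 2/5.
T₁ = -63.7 °C = 209.4 K.
T₂ = 209.4 × 12.3^(2/5) = 571.5 K.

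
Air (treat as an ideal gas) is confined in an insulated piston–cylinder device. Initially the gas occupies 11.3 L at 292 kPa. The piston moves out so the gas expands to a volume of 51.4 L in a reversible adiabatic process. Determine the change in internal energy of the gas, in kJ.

ΔU ≈ -3.75 kJ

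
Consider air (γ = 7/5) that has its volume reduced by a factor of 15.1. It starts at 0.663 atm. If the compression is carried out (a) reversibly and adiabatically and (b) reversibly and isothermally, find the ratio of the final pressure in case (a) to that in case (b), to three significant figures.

P_adiabatic / P_isothermal ≈ 2.96

Isothermal: P_b = P₁(V₁/V₂) = 0.663×15.1.
Adiabatic: P_a = P₁(V₁/V₂)^γ = 0.663×15.1^(7/5).
P_a/P_b = (V₁/V₂)^(γ−1) = 15.1^(2/5) = 2.962.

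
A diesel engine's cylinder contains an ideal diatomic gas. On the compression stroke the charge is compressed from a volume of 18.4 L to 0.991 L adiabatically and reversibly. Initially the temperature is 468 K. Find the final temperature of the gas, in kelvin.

For a reversible adiabat TV^(γ−1) is constant, so T₂ = T₁ (V₁/V₂)^(γ−1).
For a diatomic ideal gas γ = 7/5, so γ−1 = 2/5.
T₂ = 468 × (18.4/0.991)^(2/5) = 1506 K.

T₂ ≈ 1510 K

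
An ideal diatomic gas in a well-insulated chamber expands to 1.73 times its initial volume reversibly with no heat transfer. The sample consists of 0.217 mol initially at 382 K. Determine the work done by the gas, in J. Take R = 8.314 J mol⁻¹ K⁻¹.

Adiabatic: T₁V₁^(γ−1) = T₂V₂^(γ−1) ⇒ T₂ = T₁ (V₁/V₂)^(γ−1).
γ = 7/5 for a diatomic ideal gas, so γ−1 = 2/5.
T₂ = 382 × (1/1.73)^(2/5) = 306.8 K.
Q = 0, so ΔU = W_on_gas = nCᵥΔT with Cᵥ = R/(γ−1) = 20.79 J/(mol·K).
ΔU = 0.217 × 20.79 × (306.8 − 382) = -339.2 J.
Work done by the gas = −ΔU = 339.2 J.

W ≈ 339 J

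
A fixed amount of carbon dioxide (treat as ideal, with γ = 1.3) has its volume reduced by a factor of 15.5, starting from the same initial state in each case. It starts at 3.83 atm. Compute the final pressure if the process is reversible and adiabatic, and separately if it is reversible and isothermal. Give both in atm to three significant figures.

adiabatic: 135 atm; isothermal: 59.4 atm

Isothermal: P₂ = P₁(V₁/V₂) = 3.83×15.5 = 59.37 atm.
Adiabatic: P₂ = P₁(V₁/V₂)^γ = 3.83×15.5^(1.3) = 135.1 atm.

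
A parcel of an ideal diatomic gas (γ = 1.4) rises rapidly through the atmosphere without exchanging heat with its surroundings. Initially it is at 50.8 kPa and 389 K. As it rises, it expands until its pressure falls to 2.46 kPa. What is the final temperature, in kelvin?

Adiabatic: T₂/T₁ = (P₂/P₁)^((γ−1)/γ).
T₂ = 389 × (2.46/50.8)^(0.286) = 163.8 K.

T₂ ≈ 164 K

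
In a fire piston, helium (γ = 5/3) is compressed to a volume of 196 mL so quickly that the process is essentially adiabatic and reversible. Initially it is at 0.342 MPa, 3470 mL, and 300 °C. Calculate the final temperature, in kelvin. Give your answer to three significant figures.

For a reversible adiabat TV^(γ−1) is constant, so T₂ = T₁ (V₁/V₂)^(γ−1).
T₁ = 300 °C = 573.1 K.
T₂ = 573.1 × (3470/196)^(2/3) = 3893 K.

T₂ ≈ 3890 K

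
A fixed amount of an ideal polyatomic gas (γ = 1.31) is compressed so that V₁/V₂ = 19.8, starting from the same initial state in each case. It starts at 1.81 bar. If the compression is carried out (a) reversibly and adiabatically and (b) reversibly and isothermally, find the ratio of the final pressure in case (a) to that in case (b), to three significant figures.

P_adiabatic / P_isothermal ≈ 2.52

Isothermal: P_b = P₁(V₁/V₂) = 1.81×19.8.
Adiabatic: P_a = P₁(V₁/V₂)^γ = 1.81×19.8^(1.31).
P_a/P_b = (V₁/V₂)^(γ−1) = 19.8^(0.31) = 2.523.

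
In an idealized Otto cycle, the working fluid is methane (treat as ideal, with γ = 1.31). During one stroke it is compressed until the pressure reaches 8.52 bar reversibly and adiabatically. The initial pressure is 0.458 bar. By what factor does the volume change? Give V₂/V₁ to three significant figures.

V₂/V₁ ≈ 0.107

From PV^γ = const, V₂/V₁ = (P₁/P₂)^(1/γ).
V₂/V₁ = (0.458/8.52)^(0.763) = 0.1074.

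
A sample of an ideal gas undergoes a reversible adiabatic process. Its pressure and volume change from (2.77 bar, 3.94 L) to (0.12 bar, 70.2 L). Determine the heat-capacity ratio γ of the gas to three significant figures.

γ ≈ 1.09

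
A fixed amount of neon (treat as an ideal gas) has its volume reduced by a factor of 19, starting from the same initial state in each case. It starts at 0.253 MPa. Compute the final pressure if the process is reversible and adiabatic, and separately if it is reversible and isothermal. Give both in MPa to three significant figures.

adiabatic: 34.2 MPa; isothermal: 4.81 MPa

For a monatomic ideal gas γ = 5/3.
Isothermal: P₂ = P₁(V₁/V₂) = 0.253×19 = 4.807 MPa.
Adiabatic: P₂ = P₁(V₁/V₂)^γ = 0.253×19^(5/3) = 34.23 MPa.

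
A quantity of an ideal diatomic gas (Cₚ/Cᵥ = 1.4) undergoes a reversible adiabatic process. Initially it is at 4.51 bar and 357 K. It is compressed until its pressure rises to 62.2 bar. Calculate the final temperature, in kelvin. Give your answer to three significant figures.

Adiabatic: T₂/T₁ = (P₂/P₁)^((γ−1)/γ).
T₂ = 357 × (62.2/4.51)^(0.286) = 755.6 K.

T₂ ≈ 756 K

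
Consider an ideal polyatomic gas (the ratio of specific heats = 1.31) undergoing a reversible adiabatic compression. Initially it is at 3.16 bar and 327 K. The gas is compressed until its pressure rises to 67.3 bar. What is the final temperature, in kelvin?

Along an adiabat T P^((1−γ)/γ) is constant, so T₂ = T₁ (P₂/P₁)^((γ−1)/γ).
T₂ = 327 × (67.3/3.16)^(0.237) = 674.3 K.

T₂ ≈ 674 K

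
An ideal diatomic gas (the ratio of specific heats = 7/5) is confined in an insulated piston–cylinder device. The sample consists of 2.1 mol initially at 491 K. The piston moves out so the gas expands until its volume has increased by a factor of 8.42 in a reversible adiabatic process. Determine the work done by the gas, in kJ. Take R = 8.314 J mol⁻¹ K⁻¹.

W ≈ 12.3 kJ

For a reversible adiabat TV^(γ−1) is constant, so T₂ = T₁ (V₁/V₂)^(γ−1).
T₂ = 491 × (1/8.42)^(2/5) = 209.4 K.
Q = 0, so ΔU = W_on_gas = nCᵥΔT with Cᵥ = R/(γ−1) = 20.79 J/(mol·K).
ΔU = 2.1 × 20.79 × (209.4 − 491) = -12290 J.
Work done by the gas = −ΔU = 12290 J.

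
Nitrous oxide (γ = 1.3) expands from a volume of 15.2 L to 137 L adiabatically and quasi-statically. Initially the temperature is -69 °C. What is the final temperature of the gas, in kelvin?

Adiabatic: T₁V₁^(γ−1) = T₂V₂^(γ−1) ⇒ T₂ = T₁ (V₁/V₂)^(γ−1).
T₁ = -69 °C = 204.1 K.
T₂ = 204.1 × (15.2/137)^(0.3) = 105.6 K.

T₂ ≈ 106 K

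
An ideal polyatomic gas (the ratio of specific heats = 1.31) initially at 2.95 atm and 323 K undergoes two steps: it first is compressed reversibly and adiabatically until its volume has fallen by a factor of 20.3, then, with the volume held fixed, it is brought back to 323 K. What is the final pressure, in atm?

Adiabatic step (PV^γ = const): P₂ = 2.95×20.3^(1.31) = 152.3 atm; T₂ = 323×20.3^(0.31) = 821.3 K.
Isochoric: P₃ = P₂(T₃/T₂) = 152.3 × (323/821.3) = 59.89 atm.

P₃ ≈ 59.9 atm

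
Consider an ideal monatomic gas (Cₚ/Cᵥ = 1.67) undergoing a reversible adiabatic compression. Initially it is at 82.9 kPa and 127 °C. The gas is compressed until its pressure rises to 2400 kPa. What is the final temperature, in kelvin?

T₂ ≈ 1540 K

Along an adiabat T P^((1−γ)/γ) is constant, so T₂ = T₁ (P₂/P₁)^((γ−1)/γ).
T₁ = 127 °C = 400.1 K.
T₂ = 400.1 × (2400/82.9)^(0.401) = 1544 K.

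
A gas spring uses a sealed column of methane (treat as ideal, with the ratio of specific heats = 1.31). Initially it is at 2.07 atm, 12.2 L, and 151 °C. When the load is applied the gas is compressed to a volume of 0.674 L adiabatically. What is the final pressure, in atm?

P₂ ≈ 92.0 atm

Since PV^γ is constant along a reversible adiabat, P₂ = P₁ (V₁/V₂)^γ.
P₂ = 2.07 × (12.2/0.674)^(1.31) = 91.95 atm.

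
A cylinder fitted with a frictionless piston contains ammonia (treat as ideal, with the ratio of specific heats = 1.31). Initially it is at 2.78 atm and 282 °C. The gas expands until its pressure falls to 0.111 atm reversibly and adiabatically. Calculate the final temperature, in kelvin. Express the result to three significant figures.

T₂ ≈ 259 K

Adiabatic: T₂/T₁ = (P₂/P₁)^((γ−1)/γ).
T₁ = 282 °C = 555.1 K.
T₂ = 555.1 × (0.111/2.78)^(0.237) = 259.1 K.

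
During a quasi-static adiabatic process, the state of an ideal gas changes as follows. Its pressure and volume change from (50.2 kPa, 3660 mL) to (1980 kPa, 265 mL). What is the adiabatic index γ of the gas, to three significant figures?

γ ≈ 1.40

PV^γ = const ⇒ γ = ln(P₂/P₁) / ln(V₁/V₂).
γ = ln(1980/50.2) / ln(3660/265) = 1.4.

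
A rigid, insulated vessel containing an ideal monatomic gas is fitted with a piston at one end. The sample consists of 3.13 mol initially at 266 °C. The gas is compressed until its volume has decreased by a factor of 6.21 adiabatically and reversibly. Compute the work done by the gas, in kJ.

Adiabatic: T₁V₁^(γ−1) = T₂V₂^(γ−1) ⇒ T₂ = T₁ (V₁/V₂)^(γ−1).
γ = 5/3 for a monatomic ideal gas, so γ−1 = 2/3.
T₁ = 266 °C = 539.1 K.
T₂ = 539.1 × 6.21^(2/3) = 1822 K.
Q = 0, so ΔU = W_on_gas = nCᵥΔT with Cᵥ = R/(γ−1) = 12.47 J/(mol·K).
ΔU = 3.13 × 12.47 × (1822 − 539.1) = 50060 J.
Work done by the gas = −ΔU = -50060 J.

W ≈ -50.1 kJ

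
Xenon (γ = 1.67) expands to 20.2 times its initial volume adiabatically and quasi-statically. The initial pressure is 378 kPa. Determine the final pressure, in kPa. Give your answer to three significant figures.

Adiabatic: P₁V₁^γ = P₂V₂^γ ⇒ P₂ = P₁ (V₁/V₂)^γ.
P₂ = 378 × (1/20.2)^(1.67) = 2.498 kPa.

P₂ ≈ 2.50 kPa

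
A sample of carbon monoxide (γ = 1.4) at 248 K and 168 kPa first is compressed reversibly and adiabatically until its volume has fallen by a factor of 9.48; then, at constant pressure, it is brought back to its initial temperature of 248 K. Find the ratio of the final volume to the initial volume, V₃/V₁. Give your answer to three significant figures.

V₃/V₁ ≈ 0.0429

Adiabatic step: V₂/V₁ = 0.1055; T₂ = T₁·9.48^(0.4) = 609.8 K.
Isobaric step: V₃/V₂ = T₃/T₂ = 248/609.8.
V₃/V₁ = (V₂/V₁)(V₃/V₂) = 0.1055 × (248/609.8) = 0.0429.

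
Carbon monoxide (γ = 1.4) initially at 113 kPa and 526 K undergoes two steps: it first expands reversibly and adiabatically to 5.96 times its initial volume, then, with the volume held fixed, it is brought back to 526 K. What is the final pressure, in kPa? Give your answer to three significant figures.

P₃ ≈ 19.0 kPa

Adiabatic step (PV^γ = const): P₂ = 113×(1/5.96)^(1.4) = 9.284 kPa; T₂ = 526×(1/5.96)^(0.4) = 257.6 K.
Isochoric: P₃ = P₂(T₃/T₂) = 9.284 × (526/257.6) = 18.96 kPa.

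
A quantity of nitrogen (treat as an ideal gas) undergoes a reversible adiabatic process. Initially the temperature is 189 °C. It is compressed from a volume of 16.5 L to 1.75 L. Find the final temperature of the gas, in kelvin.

T₂ ≈ 1130 K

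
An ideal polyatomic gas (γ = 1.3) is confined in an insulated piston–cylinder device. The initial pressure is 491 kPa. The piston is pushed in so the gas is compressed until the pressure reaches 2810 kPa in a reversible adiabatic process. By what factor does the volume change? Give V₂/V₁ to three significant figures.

V₂/V₁ ≈ 0.261

From PV^γ = const, V₂/V₁ = (P₁/P₂)^(1/γ).
V₂/V₁ = (491/2810)^(0.769) = 0.2613.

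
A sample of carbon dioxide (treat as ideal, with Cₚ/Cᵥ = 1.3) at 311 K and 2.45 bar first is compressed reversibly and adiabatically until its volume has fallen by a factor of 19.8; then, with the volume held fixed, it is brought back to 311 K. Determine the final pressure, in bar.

Adiabatic step (PV^γ = const): P₂ = 2.45×19.8^(1.3) = 118.8 bar; T₂ = 311×19.8^(0.3) = 761.7 K.
Isochoric: P₃ = P₂(T₃/T₂) = 118.8 × (311/761.7) = 48.51 bar.

P₃ ≈ 48.5 bar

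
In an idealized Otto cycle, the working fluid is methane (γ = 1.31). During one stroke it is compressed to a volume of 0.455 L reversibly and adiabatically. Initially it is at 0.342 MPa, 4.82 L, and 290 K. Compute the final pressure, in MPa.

P₂ ≈ 7.53 MPa

Since PV^γ is constant along a reversible adiabat, P₂ = P₁ (V₁/V₂)^γ.
P₂ = 0.342 × (4.82/0.455)^(1.31) = 7.53 MPa.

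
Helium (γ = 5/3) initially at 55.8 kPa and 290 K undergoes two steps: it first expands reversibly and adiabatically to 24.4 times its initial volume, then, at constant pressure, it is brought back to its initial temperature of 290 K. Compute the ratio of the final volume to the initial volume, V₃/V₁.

Adiabatic step: V₂/V₁ = 24.4; T₂ = T₁·(1/24.4)^(2/3) = 34.47 K.
Isobaric step: V₃/V₂ = T₃/T₂ = 290/34.47.
V₃/V₁ = (V₂/V₁)(V₃/V₂) = 24.4 × (290/34.47) = 205.3.

V₃/V₁ ≈ 205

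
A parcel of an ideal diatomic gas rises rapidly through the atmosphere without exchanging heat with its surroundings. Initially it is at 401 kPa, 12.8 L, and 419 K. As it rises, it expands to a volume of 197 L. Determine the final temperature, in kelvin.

T₂ ≈ 140 K

For a reversible adiabat TV^(γ−1) is constant, so T₂ = T₁ (V₁/V₂)^(γ−1).
γ = 7/5 for a diatomic ideal gas.
T₂ = 419 × (12.8/197)^(2/5) = 140.4 K.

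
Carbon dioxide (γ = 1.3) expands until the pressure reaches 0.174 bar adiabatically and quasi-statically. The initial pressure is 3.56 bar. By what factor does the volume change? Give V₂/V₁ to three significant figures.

V₂/V₁ ≈ 10.2

From PV^γ = const, V₂/V₁ = (P₁/P₂)^(1/γ).
V₂/V₁ = (3.56/0.174)^(0.769) = 10.19.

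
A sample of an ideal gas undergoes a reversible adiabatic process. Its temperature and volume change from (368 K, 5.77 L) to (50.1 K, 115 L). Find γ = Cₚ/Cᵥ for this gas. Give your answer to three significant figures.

γ ≈ 1.67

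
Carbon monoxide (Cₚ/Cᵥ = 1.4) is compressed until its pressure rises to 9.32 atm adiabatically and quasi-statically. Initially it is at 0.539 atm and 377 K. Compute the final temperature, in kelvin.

Along an adiabat T P^((1−γ)/γ) is constant, so T₂ = T₁ (P₂/P₁)^((γ−1)/γ).
T₂ = 377 × (9.32/0.539)^(0.286) = 851.2 K.

T₂ ≈ 851 K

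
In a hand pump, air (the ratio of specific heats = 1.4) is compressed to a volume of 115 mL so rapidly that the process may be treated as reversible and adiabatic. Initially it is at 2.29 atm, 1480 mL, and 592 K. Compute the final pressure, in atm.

Since PV^γ is constant along a reversible adiabat, P₂ = P₁ (V₁/V₂)^γ.
P₂ = 2.29 × (1480/115)^(1.4) = 81.89 atm.

P₂ ≈ 81.9 atm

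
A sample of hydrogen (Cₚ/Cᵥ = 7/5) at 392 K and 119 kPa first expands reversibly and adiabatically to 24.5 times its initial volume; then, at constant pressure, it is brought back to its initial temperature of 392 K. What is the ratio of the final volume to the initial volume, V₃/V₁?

V₃/V₁ ≈ 88.1

Adiabatic step: V₂/V₁ = 24.5; T₂ = T₁·(1/24.5)^(2/5) = 109 K.
Isobaric step: V₃/V₂ = T₃/T₂ = 392/109.
V₃/V₁ = (V₂/V₁)(V₃/V₂) = 24.5 × (392/109) = 88.07.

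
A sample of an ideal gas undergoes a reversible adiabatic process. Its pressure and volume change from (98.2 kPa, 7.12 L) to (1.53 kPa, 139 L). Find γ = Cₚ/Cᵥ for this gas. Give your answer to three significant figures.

PV^γ = const ⇒ γ = ln(P₂/P₁) / ln(V₁/V₂).
γ = ln(1.53/98.2) / ln(7.12/139) = 1.401.

γ ≈ 1.40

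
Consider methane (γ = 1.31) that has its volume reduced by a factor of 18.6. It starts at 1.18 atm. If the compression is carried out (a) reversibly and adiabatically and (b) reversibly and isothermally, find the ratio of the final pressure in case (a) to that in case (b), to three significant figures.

Isothermal: P_b = P₁(V₁/V₂) = 1.18×18.6.
Adiabatic: P_a = P₁(V₁/V₂)^γ = 1.18×18.6^(1.31).
P_a/P_b = (V₁/V₂)^(γ−1) = 18.6^(0.31) = 2.475.

P_adiabatic / P_isothermal ≈ 2.47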